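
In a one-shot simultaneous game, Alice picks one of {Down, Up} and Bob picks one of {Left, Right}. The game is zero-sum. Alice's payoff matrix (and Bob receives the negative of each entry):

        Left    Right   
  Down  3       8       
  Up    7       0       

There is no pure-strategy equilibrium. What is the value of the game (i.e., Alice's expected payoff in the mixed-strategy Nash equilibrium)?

v = 14/3

Bob's mix must leave Alice indifferent between Down and Up.
  Alice's payoff to Down: q·3 + (1−q)·8 = -5q + 8
  Alice's payoff to Up: q·7 + (1−q)·0 = 7q
  -5q + 8 = 7q  ⇒  -12q = -8  ⇒  q = 2/3.
The value is Alice's expected payoff against this mix (using Down): (2/3)·3 + (1/3)·8 = 14/3.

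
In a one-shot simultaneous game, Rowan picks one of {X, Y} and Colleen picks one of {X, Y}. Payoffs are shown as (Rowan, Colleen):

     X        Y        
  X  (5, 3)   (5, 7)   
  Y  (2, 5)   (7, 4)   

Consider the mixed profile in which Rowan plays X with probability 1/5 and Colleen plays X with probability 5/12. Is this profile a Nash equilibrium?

No

Given Colleen's mix q = 5/12, Rowan's payoff from X is 5 but from Y is 59/12. Rowan strictly prefers X, so Rowan would not mix.
So the proposed profile is not a Nash equilibrium.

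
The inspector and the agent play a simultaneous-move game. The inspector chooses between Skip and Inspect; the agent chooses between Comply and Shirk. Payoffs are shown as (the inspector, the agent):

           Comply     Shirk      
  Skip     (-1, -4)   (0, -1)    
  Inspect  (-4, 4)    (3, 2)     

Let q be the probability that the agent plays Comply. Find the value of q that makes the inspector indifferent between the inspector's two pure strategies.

q = 1/2

For the inspector to be willing to mix, the inspector must be indifferent between Skip and Inspect, which pins down the agent's mix.
  the inspector's payoff from Skip: q·(-1) + (1−q)·0 = -q
  the inspector's payoff from Inspect: q·(-4) + (1−q)·3 = -7q + 3
  -q = -7q + 3  ⇒  6q = 3  ⇒  q = 1/2.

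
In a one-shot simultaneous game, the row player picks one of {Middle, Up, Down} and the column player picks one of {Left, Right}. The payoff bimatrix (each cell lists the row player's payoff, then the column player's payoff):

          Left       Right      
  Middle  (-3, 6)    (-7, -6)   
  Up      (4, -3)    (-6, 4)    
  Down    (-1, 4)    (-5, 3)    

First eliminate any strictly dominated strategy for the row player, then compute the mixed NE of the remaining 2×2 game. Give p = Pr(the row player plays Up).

p = 1/8

The row player's strategy Middle is strictly dominated by Down: -1 > -3 and -5 > -7. Eliminate Middle.
Set the column player's expected payoff from Left equal to that from Right:
  the column player's expected payoff from Left: p·(-3) + (1−p)·4 = -7p + 4
  the column player's expected payoff from Right: p·4 + (1−p)·3 = p + 3
  -7p + 4 = p + 3  ⇒  -8p = -1  ⇒  p = 1/8.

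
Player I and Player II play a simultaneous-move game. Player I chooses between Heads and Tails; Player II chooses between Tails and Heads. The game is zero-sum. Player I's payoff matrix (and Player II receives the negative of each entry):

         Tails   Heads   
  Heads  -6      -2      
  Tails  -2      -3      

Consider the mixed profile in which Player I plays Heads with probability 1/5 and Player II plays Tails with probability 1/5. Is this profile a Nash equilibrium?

Check Player II's indifference given Player I's mix p = 1/5:
  payoff from Tails = 14/5; payoff from Heads = 14/5 — equal.
Check Player I's indifference given Player II's mix q = 1/5:
  payoff from Heads = -14/5; payoff from Tails = -14/5 — equal.
Both players are indifferent, so neither can profitably deviate.

Yes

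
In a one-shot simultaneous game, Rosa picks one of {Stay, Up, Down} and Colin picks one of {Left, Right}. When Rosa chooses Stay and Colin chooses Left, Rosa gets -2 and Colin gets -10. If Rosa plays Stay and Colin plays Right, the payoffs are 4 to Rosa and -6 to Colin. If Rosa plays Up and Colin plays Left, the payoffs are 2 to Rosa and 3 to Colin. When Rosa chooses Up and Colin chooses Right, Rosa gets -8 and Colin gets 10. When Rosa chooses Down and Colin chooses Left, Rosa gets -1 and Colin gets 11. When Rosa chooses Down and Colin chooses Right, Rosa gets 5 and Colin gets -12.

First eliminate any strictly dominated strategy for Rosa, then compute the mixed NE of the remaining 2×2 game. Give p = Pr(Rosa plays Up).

Rosa's strategy Stay is strictly dominated by Down: -1 > -2 and 5 > 4. Eliminate Stay.
Set Colin's expected payoff from Left equal to that from Right:
  Colin's payoff from Left: p·3 + (1−p)·11 = -8p + 11
  Colin's payoff from Right: p·10 + (1−p)·(-12) = 22p - 12
  -8p + 11 = 22p - 12  ⇒  -30p = -23  ⇒  p = 23/30.

p = 23/30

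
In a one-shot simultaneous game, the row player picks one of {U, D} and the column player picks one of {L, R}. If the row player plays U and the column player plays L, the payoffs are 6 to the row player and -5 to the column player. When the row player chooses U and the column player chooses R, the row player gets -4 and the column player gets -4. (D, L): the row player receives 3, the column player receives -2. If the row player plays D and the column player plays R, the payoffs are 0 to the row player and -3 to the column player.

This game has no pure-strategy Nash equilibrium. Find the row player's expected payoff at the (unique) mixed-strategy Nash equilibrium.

Set the row player's expected payoff from U equal to that from D:
  the row player's expected payoff from U: q·6 + (1−q)·(-4) = 10q - 4
  the row player's expected payoff from D: q·3 + (1−q)·0 = 3q
  10q - 4 = 3q  ⇒  7q = 4  ⇒  q = 4/7.
At equilibrium the row player is indifferent across rows, so the row player's payoff equals the payoff from U: (4/7)·6 + (3/7)·(-4) = 12/7.

12/7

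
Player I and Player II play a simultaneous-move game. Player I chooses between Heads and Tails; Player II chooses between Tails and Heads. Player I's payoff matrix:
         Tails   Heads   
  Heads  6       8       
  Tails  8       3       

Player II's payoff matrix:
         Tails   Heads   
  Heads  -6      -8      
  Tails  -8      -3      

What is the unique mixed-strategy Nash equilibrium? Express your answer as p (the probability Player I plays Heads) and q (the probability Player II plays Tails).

For Player II to be willing to mix, Player II must be indifferent between Tails and Heads, which pins down Player I's mix.
  Player II's expected payoff from Tails: p·(-6) + (1−p)·(-8) = 2p - 8
  Player II's expected payoff from Heads: p·(-8) + (1−p)·(-3) = -5p - 3
  2p - 8 = -5p - 3  ⇒  7p = 5  ⇒  p = 5/7.
In a mixed equilibrium Player I is indifferent between Heads and Tails; this condition fixes q.
  Player I's expected payoff from Heads: q·6 + (1−q)·8 = -2q + 8
  Player I's expected payoff from Tails: q·8 + (1−q)·3 = 5q + 3
  -2q + 8 = 5q + 3  ⇒  -7q = -5  ⇒  q = 5/7.

p = 5/7, q = 5/7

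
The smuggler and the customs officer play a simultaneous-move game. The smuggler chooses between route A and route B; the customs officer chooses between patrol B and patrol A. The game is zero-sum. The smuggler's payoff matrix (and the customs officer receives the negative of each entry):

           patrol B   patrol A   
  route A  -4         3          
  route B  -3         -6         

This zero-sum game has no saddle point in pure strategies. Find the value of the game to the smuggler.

Set the smuggler's expected payoff from route A equal to that from route B:
  the smuggler's payoff to route A: q·(-4) + (1−q)·3 = -7q + 3
  the smuggler's payoff to route B: q·(-3) + (1−q)·(-6) = 3q - 6
  -7q + 3 = 3q - 6  ⇒  -10q = -9  ⇒  q = 9/10.
The value is the smuggler's expected payoff against this mix (using route A): (9/10)·(-4) + (1/10)·3 = -33/10.

v = -33/10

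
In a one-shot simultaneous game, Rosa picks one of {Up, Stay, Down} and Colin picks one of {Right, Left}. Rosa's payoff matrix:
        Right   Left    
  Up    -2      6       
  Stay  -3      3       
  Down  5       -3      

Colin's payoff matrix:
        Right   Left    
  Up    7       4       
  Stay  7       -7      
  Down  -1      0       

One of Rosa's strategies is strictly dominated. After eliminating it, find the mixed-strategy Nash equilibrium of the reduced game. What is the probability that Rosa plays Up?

p = 1/4

Rosa's strategy Stay is strictly dominated by Up: -2 > -3 and 6 > 3. Eliminate Stay.
Rosa's mix must leave Colin indifferent between Right and Left.
  Colin's payoff to Right: p·7 + (1−p)·(-1) = 8p - 1
  Colin's payoff to Left: p·4 + (1−p)·0 = 4p
  8p - 1 = 4p  ⇒  4p = 1  ⇒  p = 1/4.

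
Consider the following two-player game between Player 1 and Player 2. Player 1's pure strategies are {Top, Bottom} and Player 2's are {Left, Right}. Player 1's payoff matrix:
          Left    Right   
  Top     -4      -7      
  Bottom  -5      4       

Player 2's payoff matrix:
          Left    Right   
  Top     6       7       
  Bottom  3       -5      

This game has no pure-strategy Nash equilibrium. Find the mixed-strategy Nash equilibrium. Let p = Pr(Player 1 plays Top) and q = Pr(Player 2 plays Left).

p = 8/9, q = 11/12

For Player 2 to be willing to mix, Player 2 must be indifferent between Left and Right, which pins down Player 1's mix.
  Player 2's payoff to Left: p·6 + (1−p)·3 = 3p + 3
  Player 2's payoff to Right: p·7 + (1−p)·(-5) = 12p - 5
  3p + 3 = 12p - 5  ⇒  -9p = -8  ⇒  p = 8/9.
Player 2's mix must leave Player 1 indifferent between Top and Bottom.
  Player 1's payoff from Top: q·(-4) + (1−q)·(-7) = 3q - 7
  Player 1's payoff from Bottom: q·(-5) + (1−q)·4 = -9q + 4
  3q - 7 = -9q + 4  ⇒  12q = 11  ⇒  q = 11/12.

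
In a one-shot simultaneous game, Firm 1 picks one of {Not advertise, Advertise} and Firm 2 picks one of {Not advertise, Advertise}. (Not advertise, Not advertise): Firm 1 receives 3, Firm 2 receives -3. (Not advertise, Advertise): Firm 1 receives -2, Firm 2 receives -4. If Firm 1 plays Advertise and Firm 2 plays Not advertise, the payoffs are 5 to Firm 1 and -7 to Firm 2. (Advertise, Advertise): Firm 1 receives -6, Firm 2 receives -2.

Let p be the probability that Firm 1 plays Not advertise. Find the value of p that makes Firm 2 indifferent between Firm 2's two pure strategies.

In a mixed equilibrium Firm 2 is indifferent between Not advertise and Advertise; this condition fixes p.
  Firm 2's payoff to Not advertise: p·(-3) + (1−p)·(-7) = 4p - 7
  Firm 2's payoff to Advertise: p·(-4) + (1−p)·(-2) = -2p - 2
  4p - 7 = -2p - 2  ⇒  6p = 5  ⇒  p = 5/6.

p = 5/6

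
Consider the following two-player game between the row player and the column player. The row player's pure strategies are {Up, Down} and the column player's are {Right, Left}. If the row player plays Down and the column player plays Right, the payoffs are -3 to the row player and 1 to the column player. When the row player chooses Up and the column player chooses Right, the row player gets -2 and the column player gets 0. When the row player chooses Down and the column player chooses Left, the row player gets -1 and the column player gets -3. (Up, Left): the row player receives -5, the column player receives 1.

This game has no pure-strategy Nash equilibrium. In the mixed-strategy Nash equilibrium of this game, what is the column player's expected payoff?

Set the column player's expected payoff from Right equal to that from Left:
  the column player's payoff to Right: p·0 + (1−p)·1 = -p + 1
  the column player's payoff to Left: p·1 + (1−p)·(-3) = 4p - 3
  -p + 1 = 4p - 3  ⇒  -5p = -4  ⇒  p = 4/5.
At equilibrium the column player is indifferent across columns, so the column player's payoff equals the payoff from Right: (4/5)·0 + (1/5)·1 = 1/5.

1/5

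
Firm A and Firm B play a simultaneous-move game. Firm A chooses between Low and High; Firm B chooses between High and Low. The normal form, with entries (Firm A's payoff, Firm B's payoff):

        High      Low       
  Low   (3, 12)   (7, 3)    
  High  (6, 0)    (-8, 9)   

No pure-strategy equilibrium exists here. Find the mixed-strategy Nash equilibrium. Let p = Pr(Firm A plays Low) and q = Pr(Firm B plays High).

p = 1/2, q = 5/6

For Firm B to be willing to mix, Firm B must be indifferent between High and Low, which pins down Firm A's mix.
  Firm B's payoff to High: p·12 + (1−p)·0 = 12p
  Firm B's payoff to Low: p·3 + (1−p)·9 = -6p + 9
  12p = -6p + 9  ⇒  18p = 9  ⇒  p = 1/2.
Firm A's indifference between Low and High determines Firm B's mixing probability q:
  Firm A's expected payoff from Low: q·3 + (1−q)·7 = -4q + 7
  Firm A's expected payoff from High: q·6 + (1−q)·(-8) = 14q - 8
  -4q + 7 = 14q - 8  ⇒  -18q = -15  ⇒  q = 5/6.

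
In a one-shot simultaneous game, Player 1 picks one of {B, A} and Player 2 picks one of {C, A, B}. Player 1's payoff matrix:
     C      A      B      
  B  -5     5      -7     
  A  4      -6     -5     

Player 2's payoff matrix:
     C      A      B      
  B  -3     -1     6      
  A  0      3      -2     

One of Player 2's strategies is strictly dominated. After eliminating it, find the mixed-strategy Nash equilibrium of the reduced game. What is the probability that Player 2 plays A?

Player 2's strategy C is strictly dominated by A: -1 > -3 and 3 > 0. Eliminate C.
For Player 1 to be willing to mix, Player 1 must be indifferent between B and A, which pins down Player 2's mix.
  Player 1's payoff from B: q·5 + (1−q)·(-7) = 12q - 7
  Player 1's payoff from A: q·(-6) + (1−q)·(-5) = -q - 5
  12q - 7 = -q - 5  ⇒  13q = 2  ⇒  q = 2/13.

q = 2/13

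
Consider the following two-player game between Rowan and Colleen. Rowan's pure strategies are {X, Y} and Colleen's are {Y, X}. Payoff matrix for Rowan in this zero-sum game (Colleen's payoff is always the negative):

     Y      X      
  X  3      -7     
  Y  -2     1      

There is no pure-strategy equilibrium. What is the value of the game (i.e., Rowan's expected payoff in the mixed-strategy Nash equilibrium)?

v = -11/13

Rowan's indifference between X and Y determines Colleen's mixing probability q:
  Rowan's payoff from X: q·3 + (1−q)·(-7) = 10q - 7
  Rowan's payoff from Y: q·(-2) + (1−q)·1 = -3q + 1
  10q - 7 = -3q + 1  ⇒  13q = 8  ⇒  q = 8/13.
The value is Rowan's expected payoff against this mix (using X): (8/13)·3 + (5/13)·(-7) = -11/13.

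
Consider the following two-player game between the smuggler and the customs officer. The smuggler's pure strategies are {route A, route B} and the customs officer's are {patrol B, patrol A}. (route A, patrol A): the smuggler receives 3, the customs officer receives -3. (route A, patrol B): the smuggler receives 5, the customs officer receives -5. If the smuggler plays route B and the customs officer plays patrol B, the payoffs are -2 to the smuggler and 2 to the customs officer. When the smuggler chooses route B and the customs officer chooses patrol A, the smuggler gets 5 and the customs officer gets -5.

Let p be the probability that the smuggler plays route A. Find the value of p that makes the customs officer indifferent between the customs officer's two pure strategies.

The smuggler's mix must leave the customs officer indifferent between patrol B and patrol A.
  the customs officer's expected payoff from patrol B: p·(-5) + (1−p)·2 = -7p + 2
  the customs officer's expected payoff from patrol A: p·(-3) + (1−p)·(-5) = 2p - 5
  -7p + 2 = 2p - 5  ⇒  -9p = -7  ⇒  p = 7/9.

p = 7/9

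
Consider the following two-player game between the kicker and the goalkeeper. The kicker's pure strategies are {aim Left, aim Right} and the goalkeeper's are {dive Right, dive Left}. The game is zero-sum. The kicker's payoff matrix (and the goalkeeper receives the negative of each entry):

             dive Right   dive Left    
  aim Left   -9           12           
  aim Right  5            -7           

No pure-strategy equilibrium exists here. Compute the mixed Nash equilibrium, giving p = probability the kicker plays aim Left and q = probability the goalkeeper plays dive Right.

Set the goalkeeper's expected payoff from dive Right equal to that from dive Left:
  the goalkeeper's payoff to dive Right: p·9 + (1−p)·(-5) = 14p - 5
  the goalkeeper's payoff to dive Left: p·(-12) + (1−p)·7 = -19p + 7
  14p - 5 = -19p + 7  ⇒  33p = 12  ⇒  p = 4/11.
Set the kicker's expected payoff from aim Left equal to that from aim Right:
  the kicker's expected payoff from aim Left: q·(-9) + (1−q)·12 = -21q + 12
  the kicker's expected payoff from aim Right: q·5 + (1−q)·(-7) = 12q - 7
  -21q + 12 = 12q - 7  ⇒  -33q = -19  ⇒  q = 19/33.

p = 4/11, q = 19/33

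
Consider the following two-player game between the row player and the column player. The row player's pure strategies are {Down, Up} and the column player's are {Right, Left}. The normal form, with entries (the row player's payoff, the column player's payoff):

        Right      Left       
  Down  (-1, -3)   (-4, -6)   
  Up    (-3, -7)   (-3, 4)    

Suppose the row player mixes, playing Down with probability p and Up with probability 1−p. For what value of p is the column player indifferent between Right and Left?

p = 11/14

For the column player to be willing to mix, the column player must be indifferent between Right and Left, which pins down the row player's mix.
  the column player's payoff to Right: p·(-3) + (1−p)·(-7) = 4p - 7
  the column player's payoff to Left: p·(-6) + (1−p)·4 = -10p + 4
  4p - 7 = -10p + 4  ⇒  14p = 11  ⇒  p = 11/14.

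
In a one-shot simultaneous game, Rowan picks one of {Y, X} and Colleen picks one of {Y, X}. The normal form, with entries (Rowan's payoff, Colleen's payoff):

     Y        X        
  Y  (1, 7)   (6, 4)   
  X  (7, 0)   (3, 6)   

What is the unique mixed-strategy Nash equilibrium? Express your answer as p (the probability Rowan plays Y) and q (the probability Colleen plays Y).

p = 2/3, q = 1/3

Set Colleen's expected payoff from Y equal to that from X:
  Colleen's payoff from Y: p·7 + (1−p)·0 = 7p
  Colleen's payoff from X: p·4 + (1−p)·6 = -2p + 6
  7p = -2p + 6  ⇒  9p = 6  ⇒  p = 2/3.
Colleen's mix must leave Rowan indifferent between Y and X.
  Rowan's payoff to Y: q·1 + (1−q)·6 = -5q + 6
  Rowan's payoff to X: q·7 + (1−q)·3 = 4q + 3
  -5q + 6 = 4q + 3  ⇒  -9q = -3  ⇒  q = 1/3.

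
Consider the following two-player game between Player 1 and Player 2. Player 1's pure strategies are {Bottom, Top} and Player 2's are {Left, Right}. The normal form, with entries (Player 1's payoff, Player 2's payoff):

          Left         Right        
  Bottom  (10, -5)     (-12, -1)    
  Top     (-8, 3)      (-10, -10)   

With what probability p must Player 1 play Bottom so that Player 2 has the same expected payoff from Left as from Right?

Player 2's indifference between Left and Right determines Player 1's mixing probability p:
  Player 2's payoff from Left: p·(-5) + (1−p)·3 = -8p + 3
  Player 2's payoff from Right: p·(-1) + (1−p)·(-10) = 9p - 10
  -8p + 3 = 9p - 10  ⇒  -17p = -13  ⇒  p = 13/17.

p = 13/17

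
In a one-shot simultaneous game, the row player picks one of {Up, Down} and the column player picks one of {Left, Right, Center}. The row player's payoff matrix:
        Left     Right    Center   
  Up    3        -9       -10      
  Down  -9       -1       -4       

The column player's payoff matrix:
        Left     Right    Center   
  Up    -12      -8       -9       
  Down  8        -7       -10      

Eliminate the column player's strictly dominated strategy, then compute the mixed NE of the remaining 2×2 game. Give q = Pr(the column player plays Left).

The column player's strategy Center is strictly dominated by Right: -8 > -9 and -7 > -10. Eliminate Center.
In a mixed equilibrium the row player is indifferent between Up and Down; this condition fixes q.
  the row player's payoff from Up: q·3 + (1−q)·(-9) = 12q - 9
  the row player's payoff from Down: q·(-9) + (1−q)·(-1) = -8q - 1
  12q - 9 = -8q - 1  ⇒  20q = 8  ⇒  q = 2/5.

q = 2/5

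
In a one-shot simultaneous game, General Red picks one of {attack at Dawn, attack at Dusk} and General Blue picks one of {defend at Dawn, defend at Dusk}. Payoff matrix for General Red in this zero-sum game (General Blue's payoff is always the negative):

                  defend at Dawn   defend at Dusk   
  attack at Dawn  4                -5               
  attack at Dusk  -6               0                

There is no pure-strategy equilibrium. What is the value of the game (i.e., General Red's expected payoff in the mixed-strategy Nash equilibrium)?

v = -2

Set General Red's expected payoff from attack at Dawn equal to that from attack at Dusk:
  General Red's payoff from attack at Dawn: q·4 + (1−q)·(-5) = 9q - 5
  General Red's payoff from attack at Dusk: q·(-6) + (1−q)·0 = -6q
  9q - 5 = -6q  ⇒  15q = 5  ⇒  q = 1/3.
The value is General Red's expected payoff against this mix (using attack at Dawn): (1/3)·4 + (2/3)·(-5) = -2.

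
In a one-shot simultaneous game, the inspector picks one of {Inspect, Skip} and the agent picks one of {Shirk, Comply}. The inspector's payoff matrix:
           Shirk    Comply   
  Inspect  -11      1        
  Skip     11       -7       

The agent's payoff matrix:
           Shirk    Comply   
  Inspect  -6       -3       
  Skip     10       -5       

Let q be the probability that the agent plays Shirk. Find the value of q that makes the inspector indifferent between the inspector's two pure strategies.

The inspector's indifference between Inspect and Skip determines the agent's mixing probability q:
  the inspector's expected payoff from Inspect: q·(-11) + (1−q)·1 = -12q + 1
  the inspector's expected payoff from Skip: q·11 + (1−q)·(-7) = 18q - 7
  -12q + 1 = 18q - 7  ⇒  -30q = -8  ⇒  q = 4/15.

q = 4/15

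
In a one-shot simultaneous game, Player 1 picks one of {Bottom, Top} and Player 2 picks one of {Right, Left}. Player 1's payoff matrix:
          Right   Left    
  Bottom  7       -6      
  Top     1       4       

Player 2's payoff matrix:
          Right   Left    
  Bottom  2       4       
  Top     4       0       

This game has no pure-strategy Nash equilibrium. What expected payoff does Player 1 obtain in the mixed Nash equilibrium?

17/8

Player 2's mix must leave Player 1 indifferent between Bottom and Top.
  Player 1's expected payoff from Bottom: q·7 + (1−q)·(-6) = 13q - 6
  Player 1's expected payoff from Top: q·1 + (1−q)·4 = -3q + 4
  13q - 6 = -3q + 4  ⇒  16q = 10  ⇒  q = 5/8.
At equilibrium Player 1 is indifferent across rows, so Player 1's payoff equals the payoff from Bottom: (5/8)·7 + (3/8)·(-6) = 17/8.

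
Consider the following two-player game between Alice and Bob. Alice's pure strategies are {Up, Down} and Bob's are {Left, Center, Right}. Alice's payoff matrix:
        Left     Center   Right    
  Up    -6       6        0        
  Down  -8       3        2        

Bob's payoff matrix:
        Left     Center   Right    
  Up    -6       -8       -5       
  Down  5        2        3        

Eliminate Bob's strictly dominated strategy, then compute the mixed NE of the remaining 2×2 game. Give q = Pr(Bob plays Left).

q = 1/2

Bob's strategy Center is strictly dominated by Right: -5 > -8 and 3 > 2. Eliminate Center.
In a mixed equilibrium Alice is indifferent between Up and Down; this condition fixes q.
  Alice's payoff from Up: q·(-6) + (1−q)·0 = -6q
  Alice's payoff from Down: q·(-8) + (1−q)·2 = -10q + 2
  -6q = -10q + 2  ⇒  4q = 2  ⇒  q = 1/2.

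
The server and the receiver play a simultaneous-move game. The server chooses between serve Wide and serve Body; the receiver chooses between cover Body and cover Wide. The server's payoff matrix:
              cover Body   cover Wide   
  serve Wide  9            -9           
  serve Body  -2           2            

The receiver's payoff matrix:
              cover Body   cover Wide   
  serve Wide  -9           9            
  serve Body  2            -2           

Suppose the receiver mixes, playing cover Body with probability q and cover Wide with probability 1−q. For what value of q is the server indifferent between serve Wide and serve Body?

In a mixed equilibrium the server is indifferent between serve Wide and serve Body; this condition fixes q.
  the server's payoff from serve Wide: q·9 + (1−q)·(-9) = 18q - 9
  the server's payoff from serve Body: q·(-2) + (1−q)·2 = -4q + 2
  18q - 9 = -4q + 2  ⇒  22q = 11  ⇒  q = 1/2.

q = 1/2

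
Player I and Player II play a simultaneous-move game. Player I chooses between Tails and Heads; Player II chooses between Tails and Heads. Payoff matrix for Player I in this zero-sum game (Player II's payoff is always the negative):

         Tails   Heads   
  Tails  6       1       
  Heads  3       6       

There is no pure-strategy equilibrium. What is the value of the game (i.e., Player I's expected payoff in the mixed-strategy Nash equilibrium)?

v = 33/8

Player II's mix must leave Player I indifferent between Tails and Heads.
  Player I's expected payoff from Tails: q·6 + (1−q)·1 = 5q + 1
  Player I's expected payoff from Heads: q·3 + (1−q)·6 = -3q + 6
  5q + 1 = -3q + 6  ⇒  8q = 5  ⇒  q = 5/8.
The value is Player I's expected payoff against this mix (using Tails): (5/8)·6 + (3/8)·1 = 33/8.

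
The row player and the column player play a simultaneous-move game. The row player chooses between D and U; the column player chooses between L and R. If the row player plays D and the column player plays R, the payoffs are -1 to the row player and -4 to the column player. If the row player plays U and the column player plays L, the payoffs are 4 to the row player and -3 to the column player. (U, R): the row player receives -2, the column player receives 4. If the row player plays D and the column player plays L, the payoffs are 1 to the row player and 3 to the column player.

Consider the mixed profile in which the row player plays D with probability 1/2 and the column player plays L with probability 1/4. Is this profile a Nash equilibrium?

Yes

Check the column player's indifference given the row player's mix p = 1/2:
  payoff from L = 0; payoff from R = 0 — equal.
Check the row player's indifference given the column player's mix q = 1/4:
  payoff from D = -1/2; payoff from U = -1/2 — equal.
Both players are indifferent, so neither can profitably deviate.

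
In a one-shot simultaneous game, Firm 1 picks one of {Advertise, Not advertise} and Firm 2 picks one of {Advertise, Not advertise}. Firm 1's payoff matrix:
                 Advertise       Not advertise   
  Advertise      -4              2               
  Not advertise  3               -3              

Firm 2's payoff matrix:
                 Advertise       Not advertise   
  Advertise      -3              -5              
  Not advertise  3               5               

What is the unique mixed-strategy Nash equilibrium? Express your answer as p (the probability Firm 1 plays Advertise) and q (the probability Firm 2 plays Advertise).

p = 1/2, q = 5/12

Set Firm 2's expected payoff from Advertise equal to that from Not advertise:
  Firm 2's payoff from Advertise: p·(-3) + (1−p)·3 = -6p + 3
  Firm 2's payoff from Not advertise: p·(-5) + (1−p)·5 = -10p + 5
  -6p + 3 = -10p + 5  ⇒  4p = 2  ⇒  p = 1/2.
Firm 2's mix must leave Firm 1 indifferent between Advertise and Not advertise.
  Firm 1's expected payoff from Advertise: q·(-4) + (1−q)·2 = -6q + 2
  Firm 1's expected payoff from Not advertise: q·3 + (1−q)·(-3) = 6q - 3
  -6q + 2 = 6q - 3  ⇒  -12q = -5  ⇒  q = 5/12.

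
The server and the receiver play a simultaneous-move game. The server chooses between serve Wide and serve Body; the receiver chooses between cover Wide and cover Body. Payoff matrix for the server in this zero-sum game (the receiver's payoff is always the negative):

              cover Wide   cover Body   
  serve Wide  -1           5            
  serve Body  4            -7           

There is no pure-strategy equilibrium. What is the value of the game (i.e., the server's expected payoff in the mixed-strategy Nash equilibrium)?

The receiver's mix must leave the server indifferent between serve Wide and serve Body.
  the server's expected payoff from serve Wide: q·(-1) + (1−q)·5 = -6q + 5
  the server's expected payoff from serve Body: q·4 + (1−q)·(-7) = 11q - 7
  -6q + 5 = 11q - 7  ⇒  -17q = -12  ⇒  q = 12/17.
The value is the server's expected payoff against this mix (using serve Wide): (12/17)·(-1) + (5/17)·5 = 13/17.

v = 13/17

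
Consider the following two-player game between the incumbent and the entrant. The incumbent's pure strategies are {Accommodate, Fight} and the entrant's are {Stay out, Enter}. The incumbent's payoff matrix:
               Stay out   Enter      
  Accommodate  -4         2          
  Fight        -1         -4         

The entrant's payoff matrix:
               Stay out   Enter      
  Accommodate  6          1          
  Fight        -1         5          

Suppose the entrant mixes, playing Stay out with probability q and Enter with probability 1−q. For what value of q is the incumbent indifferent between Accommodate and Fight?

In a mixed equilibrium the incumbent is indifferent between Accommodate and Fight; this condition fixes q.
  the incumbent's expected payoff from Accommodate: q·(-4) + (1−q)·2 = -6q + 2
  the incumbent's expected payoff from Fight: q·(-1) + (1−q)·(-4) = 3q - 4
  -6q + 2 = 3q - 4  ⇒  -9q = -6  ⇒  q = 2/3.

q = 2/3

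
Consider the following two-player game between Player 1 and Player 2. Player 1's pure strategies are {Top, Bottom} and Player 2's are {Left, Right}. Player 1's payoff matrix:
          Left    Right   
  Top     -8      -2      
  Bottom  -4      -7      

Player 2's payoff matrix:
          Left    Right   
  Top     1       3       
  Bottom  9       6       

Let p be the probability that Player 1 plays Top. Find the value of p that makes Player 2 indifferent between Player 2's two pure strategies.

p = 3/5

For Player 2 to be willing to mix, Player 2 must be indifferent between Left and Right, which pins down Player 1's mix.
  Player 2's payoff from Left: p·1 + (1−p)·9 = -8p + 9
  Player 2's payoff from Right: p·3 + (1−p)·6 = -3p + 6
  -8p + 9 = -3p + 6  ⇒  -5p = -3  ⇒  p = 3/5.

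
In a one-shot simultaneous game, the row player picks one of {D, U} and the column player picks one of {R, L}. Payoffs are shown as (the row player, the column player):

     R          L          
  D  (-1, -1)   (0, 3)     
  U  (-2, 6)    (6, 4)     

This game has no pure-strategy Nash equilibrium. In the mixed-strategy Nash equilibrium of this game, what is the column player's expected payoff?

In a mixed equilibrium the column player is indifferent between R and L; this condition fixes p.
  the column player's expected payoff from R: p·(-1) + (1−p)·6 = -7p + 6
  the column player's expected payoff from L: p·3 + (1−p)·4 = -p + 4
  -7p + 6 = -p + 4  ⇒  -6p = -2  ⇒  p = 1/3.
At equilibrium the column player is indifferent across columns, so the column player's payoff equals the payoff from R: (1/3)·(-1) + (2/3)·6 = 11/3.

11/3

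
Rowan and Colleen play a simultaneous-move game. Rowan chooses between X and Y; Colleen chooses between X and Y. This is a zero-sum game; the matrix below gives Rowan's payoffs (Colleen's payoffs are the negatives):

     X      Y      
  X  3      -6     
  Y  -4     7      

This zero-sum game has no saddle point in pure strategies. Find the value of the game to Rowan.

Set Rowan's expected payoff from X equal to that from Y:
  Rowan's payoff to X: q·3 + (1−q)·(-6) = 9q - 6
  Rowan's payoff to Y: q·(-4) + (1−q)·7 = -11q + 7
  9q - 6 = -11q + 7  ⇒  20q = 13  ⇒  q = 13/20.
The value is Rowan's expected payoff against this mix (using X): (13/20)·3 + (7/20)·(-6) = -3/20.

v = -3/20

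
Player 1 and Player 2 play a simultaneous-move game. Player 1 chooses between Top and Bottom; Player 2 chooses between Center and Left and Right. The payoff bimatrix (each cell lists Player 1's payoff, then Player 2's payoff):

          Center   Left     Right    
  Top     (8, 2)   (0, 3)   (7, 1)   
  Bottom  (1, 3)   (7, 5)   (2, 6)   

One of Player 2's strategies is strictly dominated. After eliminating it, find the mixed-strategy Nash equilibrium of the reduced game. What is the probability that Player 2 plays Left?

Player 2's strategy Center is strictly dominated by Left: 3 > 2 and 5 > 3. Eliminate Center.
Player 1's indifference between Top and Bottom determines Player 2's mixing probability q:
  Player 1's expected payoff from Top: q·0 + (1−q)·7 = -7q + 7
  Player 1's expected payoff from Bottom: q·7 + (1−q)·2 = 5q + 2
  -7q + 7 = 5q + 2  ⇒  -12q = -5  ⇒  q = 5/12.

q = 5/12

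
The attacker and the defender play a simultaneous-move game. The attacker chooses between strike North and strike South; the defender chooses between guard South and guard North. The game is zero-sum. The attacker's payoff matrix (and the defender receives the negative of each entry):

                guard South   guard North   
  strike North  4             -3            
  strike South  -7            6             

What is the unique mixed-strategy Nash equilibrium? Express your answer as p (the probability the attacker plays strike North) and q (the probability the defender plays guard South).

p = 13/20, q = 9/20

In a mixed equilibrium the defender is indifferent between guard South and guard North; this condition fixes p.
  the defender's payoff to guard South: p·(-4) + (1−p)·7 = -11p + 7
  the defender's payoff to guard North: p·3 + (1−p)·(-6) = 9p - 6
  -11p + 7 = 9p - 6  ⇒  -20p = -13  ⇒  p = 13/20.
The attacker's indifference between strike North and strike South determines the defender's mixing probability q:
  the attacker's payoff to strike North: q·4 + (1−q)·(-3) = 7q - 3
  the attacker's payoff to strike South: q·(-7) + (1−q)·6 = -13q + 6
  7q - 3 = -13q + 6  ⇒  20q = 9  ⇒  q = 9/20.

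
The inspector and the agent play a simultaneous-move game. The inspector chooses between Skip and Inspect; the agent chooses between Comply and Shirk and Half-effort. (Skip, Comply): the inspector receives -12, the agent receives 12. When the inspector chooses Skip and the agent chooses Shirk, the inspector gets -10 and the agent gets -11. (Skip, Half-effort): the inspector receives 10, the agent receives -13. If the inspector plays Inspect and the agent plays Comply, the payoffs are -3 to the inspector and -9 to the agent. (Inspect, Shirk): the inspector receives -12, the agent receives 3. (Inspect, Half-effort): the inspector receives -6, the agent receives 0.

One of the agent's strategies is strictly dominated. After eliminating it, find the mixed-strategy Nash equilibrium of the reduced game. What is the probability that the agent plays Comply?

q = 2/11

The agent's strategy Half-effort is strictly dominated by Shirk: -11 > -13 and 3 > 0. Eliminate Half-effort.
In a mixed equilibrium the inspector is indifferent between Skip and Inspect; this condition fixes q.
  the inspector's expected payoff from Skip: q·(-12) + (1−q)·(-10) = -2q - 10
  the inspector's expected payoff from Inspect: q·(-3) + (1−q)·(-12) = 9q - 12
  -2q - 10 = 9q - 12  ⇒  -11q = -2  ⇒  q = 2/11.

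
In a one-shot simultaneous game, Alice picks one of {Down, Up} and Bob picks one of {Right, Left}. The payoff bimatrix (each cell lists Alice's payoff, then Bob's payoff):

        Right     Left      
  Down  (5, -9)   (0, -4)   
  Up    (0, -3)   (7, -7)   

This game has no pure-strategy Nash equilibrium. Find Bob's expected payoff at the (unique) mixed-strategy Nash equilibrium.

-17/3

Bob's indifference between Right and Left determines Alice's mixing probability p:
  Bob's expected payoff from Right: p·(-9) + (1−p)·(-3) = -6p - 3
  Bob's expected payoff from Left: p·(-4) + (1−p)·(-7) = 3p - 7
  -6p - 3 = 3p - 7  ⇒  -9p = -4  ⇒  p = 4/9.
At equilibrium Bob is indifferent across columns, so Bob's payoff equals the payoff from Right: (4/9)·(-9) + (5/9)·(-3) = -17/3.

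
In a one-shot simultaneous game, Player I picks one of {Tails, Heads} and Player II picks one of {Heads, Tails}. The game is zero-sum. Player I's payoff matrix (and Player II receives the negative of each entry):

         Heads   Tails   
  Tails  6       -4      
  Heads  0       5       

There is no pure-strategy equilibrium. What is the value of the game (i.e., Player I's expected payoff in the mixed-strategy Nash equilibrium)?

For Player I to be willing to mix, Player I must be indifferent between Tails and Heads, which pins down Player II's mix.
  Player I's payoff to Tails: q·6 + (1−q)·(-4) = 10q - 4
  Player I's payoff to Heads: q·0 + (1−q)·5 = -5q + 5
  10q - 4 = -5q + 5  ⇒  15q = 9  ⇒  q = 3/5.
The value is Player I's expected payoff against this mix (using Tails): (3/5)·6 + (2/5)·(-4) = 2.

v = 2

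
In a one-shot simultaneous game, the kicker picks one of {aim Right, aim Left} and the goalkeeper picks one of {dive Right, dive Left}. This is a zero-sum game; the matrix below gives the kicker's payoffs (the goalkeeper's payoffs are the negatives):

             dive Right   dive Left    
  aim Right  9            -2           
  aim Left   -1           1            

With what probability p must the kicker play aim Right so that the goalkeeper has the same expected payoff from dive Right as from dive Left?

p = 2/13

Set the goalkeeper's expected payoff from dive Right equal to that from dive Left:
  the goalkeeper's payoff from dive Right: p·(-9) + (1−p)·1 = -10p + 1
  the goalkeeper's payoff from dive Left: p·2 + (1−p)·(-1) = 3p - 1
  -10p + 1 = 3p - 1  ⇒  -13p = -2  ⇒  p = 2/13.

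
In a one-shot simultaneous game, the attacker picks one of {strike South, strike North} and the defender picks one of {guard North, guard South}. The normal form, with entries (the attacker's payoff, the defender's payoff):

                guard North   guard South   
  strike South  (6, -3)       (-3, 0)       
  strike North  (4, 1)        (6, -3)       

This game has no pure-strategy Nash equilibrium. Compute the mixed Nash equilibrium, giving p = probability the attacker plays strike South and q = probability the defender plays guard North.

p = 4/7, q = 9/11

Set the defender's expected payoff from guard North equal to that from guard South:
  the defender's payoff to guard North: p·(-3) + (1−p)·1 = -4p + 1
  the defender's payoff to guard South: p·0 + (1−p)·(-3) = 3p - 3
  -4p + 1 = 3p - 3  ⇒  -7p = -4  ⇒  p = 4/7.
For the attacker to be willing to mix, the attacker must be indifferent between strike South and strike North, which pins down the defender's mix.
  the attacker's expected payoff from strike South: q·6 + (1−q)·(-3) = 9q - 3
  the attacker's expected payoff from strike North: q·4 + (1−q)·6 = -2q + 6
  9q - 3 = -2q + 6  ⇒  11q = 9  ⇒  q = 9/11.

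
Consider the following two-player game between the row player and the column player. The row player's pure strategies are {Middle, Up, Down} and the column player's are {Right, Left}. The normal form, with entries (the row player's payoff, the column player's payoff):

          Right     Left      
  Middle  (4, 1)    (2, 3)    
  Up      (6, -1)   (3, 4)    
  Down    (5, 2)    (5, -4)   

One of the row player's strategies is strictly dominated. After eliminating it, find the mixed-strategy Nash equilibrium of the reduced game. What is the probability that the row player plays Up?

p = 6/11

The row player's strategy Middle is strictly dominated by Up: 6 > 4 and 3 > 2. Eliminate Middle.
For the column player to be willing to mix, the column player must be indifferent between Right and Left, which pins down the row player's mix.
  the column player's expected payoff from Right: p·(-1) + (1−p)·2 = -3p + 2
  the column player's expected payoff from Left: p·4 + (1−p)·(-4) = 8p - 4
  -3p + 2 = 8p - 4  ⇒  -11p = -6  ⇒  p = 6/11.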